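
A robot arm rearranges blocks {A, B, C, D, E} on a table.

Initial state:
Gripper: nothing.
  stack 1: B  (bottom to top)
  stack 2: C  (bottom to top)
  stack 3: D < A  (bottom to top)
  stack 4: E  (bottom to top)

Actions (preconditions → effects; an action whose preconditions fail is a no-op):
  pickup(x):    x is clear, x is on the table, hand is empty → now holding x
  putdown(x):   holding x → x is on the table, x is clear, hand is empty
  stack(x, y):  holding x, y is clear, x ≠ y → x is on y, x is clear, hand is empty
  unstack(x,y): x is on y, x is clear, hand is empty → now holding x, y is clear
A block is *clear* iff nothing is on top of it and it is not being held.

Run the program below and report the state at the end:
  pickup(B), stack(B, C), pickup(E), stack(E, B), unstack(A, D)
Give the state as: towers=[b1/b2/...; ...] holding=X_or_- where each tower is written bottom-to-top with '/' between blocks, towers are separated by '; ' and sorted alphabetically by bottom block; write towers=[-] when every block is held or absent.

step 1 (pickup(B)): towers=[C; D/A; E] holding=B
step 2 (stack(B, C)): towers=[C/B; D/A; E] holding=-
step 3 (pickup(E)): towers=[C/B; D/A] holding=E
step 4 (stack(E, B)): towers=[C/B/E; D/A] holding=-
step 5 (unstack(A, D)): towers=[C/B/E; D] holding=A

towers=[C/B/E; D] holding=A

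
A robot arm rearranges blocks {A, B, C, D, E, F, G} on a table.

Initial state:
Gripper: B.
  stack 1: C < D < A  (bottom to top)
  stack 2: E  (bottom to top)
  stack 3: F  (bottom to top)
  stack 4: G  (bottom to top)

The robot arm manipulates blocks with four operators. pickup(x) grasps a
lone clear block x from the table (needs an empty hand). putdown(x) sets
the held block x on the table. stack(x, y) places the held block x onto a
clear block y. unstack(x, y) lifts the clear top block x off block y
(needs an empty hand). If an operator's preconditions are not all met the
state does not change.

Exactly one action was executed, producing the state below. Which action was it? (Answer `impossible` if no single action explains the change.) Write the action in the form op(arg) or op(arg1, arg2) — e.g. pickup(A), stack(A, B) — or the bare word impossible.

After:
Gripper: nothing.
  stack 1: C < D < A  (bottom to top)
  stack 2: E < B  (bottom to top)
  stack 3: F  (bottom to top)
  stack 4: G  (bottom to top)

stack(B, E)

target: towers=[C/D/A; E/B; F; G] holding=-
        putdown(B) → towers=[B; C/D/A; E; F; G] holding=-
       stack(B, F) → towers=[C/D/A; E; F/B; G] holding=-
       stack(B, G) → towers=[C/D/A; E; F; G/B] holding=-
       stack(B, A) → towers=[C/D/A/B; E; F; G] holding=-
       stack(B, E) → towers=[C/D/A; E/B; F; G] holding=-  ← match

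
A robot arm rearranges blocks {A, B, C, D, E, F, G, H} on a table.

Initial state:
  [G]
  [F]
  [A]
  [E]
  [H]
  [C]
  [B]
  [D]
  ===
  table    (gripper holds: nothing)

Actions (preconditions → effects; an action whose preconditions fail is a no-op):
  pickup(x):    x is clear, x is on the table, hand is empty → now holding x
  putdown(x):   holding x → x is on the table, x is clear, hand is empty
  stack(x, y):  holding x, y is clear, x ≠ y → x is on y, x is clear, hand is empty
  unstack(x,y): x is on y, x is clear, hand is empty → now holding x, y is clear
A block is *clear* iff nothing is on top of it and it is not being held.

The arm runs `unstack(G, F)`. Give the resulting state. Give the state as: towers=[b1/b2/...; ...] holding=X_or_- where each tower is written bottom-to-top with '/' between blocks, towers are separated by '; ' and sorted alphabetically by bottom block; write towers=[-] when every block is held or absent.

towers=[D/B/C/H/E/A/F] holding=G

before: towers=[D/B/C/H/E/A/F/G] holding=-
pre[unstack(G, F)]: on(G,F) ✓, clear(G) ✓, handempty ✓
all met → apply unstack(G, F)
after:  towers=[D/B/C/H/E/A/F] holding=G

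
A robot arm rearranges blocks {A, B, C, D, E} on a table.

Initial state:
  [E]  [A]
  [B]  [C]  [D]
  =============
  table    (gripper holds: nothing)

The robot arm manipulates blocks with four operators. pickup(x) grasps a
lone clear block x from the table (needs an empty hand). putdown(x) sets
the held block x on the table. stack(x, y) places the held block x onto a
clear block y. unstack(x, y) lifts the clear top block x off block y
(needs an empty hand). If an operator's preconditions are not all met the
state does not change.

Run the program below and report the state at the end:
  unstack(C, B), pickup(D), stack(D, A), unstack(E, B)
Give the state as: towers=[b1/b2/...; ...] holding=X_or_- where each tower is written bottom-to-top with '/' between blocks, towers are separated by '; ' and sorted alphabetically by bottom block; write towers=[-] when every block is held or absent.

towers=[B; C/A/D] holding=E

step 1 (unstack(C, B)) [no-op]: towers=[B/E; C/A; D] holding=-
step 2 (pickup(D)): towers=[B/E; C/A] holding=D
step 3 (stack(D, A)): towers=[B/E; C/A/D] holding=-
step 4 (unstack(E, B)): towers=[B; C/A/D] holding=E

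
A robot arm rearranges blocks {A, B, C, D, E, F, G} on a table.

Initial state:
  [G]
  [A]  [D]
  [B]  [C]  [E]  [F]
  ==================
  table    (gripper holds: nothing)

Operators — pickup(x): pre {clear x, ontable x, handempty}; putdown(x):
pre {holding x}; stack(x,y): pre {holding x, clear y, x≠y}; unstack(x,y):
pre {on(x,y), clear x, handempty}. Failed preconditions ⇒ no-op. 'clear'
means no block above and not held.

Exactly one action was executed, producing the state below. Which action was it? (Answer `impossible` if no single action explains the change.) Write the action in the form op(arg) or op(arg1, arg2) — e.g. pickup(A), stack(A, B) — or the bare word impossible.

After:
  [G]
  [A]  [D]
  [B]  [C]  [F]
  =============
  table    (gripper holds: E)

pickup(E)

target: towers=[B/A/G; C/D; F] holding=E
         pickup(F) → towers=[B/A/G; C/D; E] holding=F
     unstack(G, A) → towers=[B/A; C/D; E; F] holding=G
     unstack(D, C) → towers=[B/A/G; C; E; F] holding=D
         pickup(E) → towers=[B/A/G; C/D; F] holding=E  ← match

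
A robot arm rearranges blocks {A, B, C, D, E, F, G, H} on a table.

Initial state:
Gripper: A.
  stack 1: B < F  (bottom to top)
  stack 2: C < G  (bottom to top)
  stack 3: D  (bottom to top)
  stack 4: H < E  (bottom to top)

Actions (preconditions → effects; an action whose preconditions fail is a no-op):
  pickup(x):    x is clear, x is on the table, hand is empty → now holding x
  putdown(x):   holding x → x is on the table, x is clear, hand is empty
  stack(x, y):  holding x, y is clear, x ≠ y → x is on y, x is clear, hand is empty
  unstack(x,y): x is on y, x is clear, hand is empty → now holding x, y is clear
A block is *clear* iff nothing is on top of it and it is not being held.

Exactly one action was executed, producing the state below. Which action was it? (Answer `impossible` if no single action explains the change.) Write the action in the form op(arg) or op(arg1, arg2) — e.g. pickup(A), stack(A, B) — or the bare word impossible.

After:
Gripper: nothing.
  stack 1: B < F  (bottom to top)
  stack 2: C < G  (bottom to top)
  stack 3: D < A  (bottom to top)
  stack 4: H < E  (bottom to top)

target: towers=[B/F; C/G; D/A; H/E] holding=-
        putdown(A) → towers=[A; B/F; C/G; D; H/E] holding=-
       stack(A, G) → towers=[B/F; C/G/A; D; H/E] holding=-
       stack(A, E) → towers=[B/F; C/G; D; H/E/A] holding=-
       stack(A, F) → towers=[B/F/A; C/G; D; H/E] holding=-
       stack(A, D) → towers=[B/F; C/G; D/A; H/E] holding=-  ← match

stack(A, D)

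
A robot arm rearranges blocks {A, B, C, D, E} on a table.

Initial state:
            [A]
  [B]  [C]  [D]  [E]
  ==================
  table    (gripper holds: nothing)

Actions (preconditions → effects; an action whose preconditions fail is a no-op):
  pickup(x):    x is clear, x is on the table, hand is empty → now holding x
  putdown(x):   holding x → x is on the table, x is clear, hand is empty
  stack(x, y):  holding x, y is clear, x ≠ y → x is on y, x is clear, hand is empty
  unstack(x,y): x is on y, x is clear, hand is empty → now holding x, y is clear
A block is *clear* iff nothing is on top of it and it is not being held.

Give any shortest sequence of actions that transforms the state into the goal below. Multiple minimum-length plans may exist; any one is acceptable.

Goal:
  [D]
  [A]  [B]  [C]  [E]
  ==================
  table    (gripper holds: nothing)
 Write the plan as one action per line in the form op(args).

unstack(A, D)
putdown(A)
pickup(D)
stack(D, A)

step 1 (unstack(A, D)): towers=[B; C; D; E] holding=A
step 2 (putdown(A)): towers=[A; B; C; D; E] holding=-
step 3 (pickup(D)): towers=[A; B; C; E] holding=D
step 4 (stack(D, A)): towers=[A/D; B; C; E] holding=-
goal check: towers=[A/D; B; C; E] holding=- — reached (length 4, optimal by BFS)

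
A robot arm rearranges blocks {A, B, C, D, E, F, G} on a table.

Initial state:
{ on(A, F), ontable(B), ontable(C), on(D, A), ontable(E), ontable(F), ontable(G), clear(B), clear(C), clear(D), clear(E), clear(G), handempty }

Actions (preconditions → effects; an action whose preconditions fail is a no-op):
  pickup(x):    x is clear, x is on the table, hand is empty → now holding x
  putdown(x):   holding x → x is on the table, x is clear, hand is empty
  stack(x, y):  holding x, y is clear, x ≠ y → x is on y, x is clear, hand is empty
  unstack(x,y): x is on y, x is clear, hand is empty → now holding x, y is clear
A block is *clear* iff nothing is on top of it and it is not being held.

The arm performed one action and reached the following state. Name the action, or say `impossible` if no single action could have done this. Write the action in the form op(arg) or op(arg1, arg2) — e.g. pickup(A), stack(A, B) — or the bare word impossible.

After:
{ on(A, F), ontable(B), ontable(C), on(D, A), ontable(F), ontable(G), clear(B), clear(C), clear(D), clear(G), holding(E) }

target: towers=[B; C; F/A/D; G] holding=E
         pickup(B) → towers=[C; E; F/A/D; G] holding=B
         pickup(G) → towers=[B; C; E; F/A/D] holding=G
     unstack(D, A) → towers=[B; C; E; F/A; G] holding=D
         pickup(E) → towers=[B; C; F/A/D; G] holding=E  ← match
         pickup(C) → towers=[B; E; F/A/D; G] holding=C

pickup(E)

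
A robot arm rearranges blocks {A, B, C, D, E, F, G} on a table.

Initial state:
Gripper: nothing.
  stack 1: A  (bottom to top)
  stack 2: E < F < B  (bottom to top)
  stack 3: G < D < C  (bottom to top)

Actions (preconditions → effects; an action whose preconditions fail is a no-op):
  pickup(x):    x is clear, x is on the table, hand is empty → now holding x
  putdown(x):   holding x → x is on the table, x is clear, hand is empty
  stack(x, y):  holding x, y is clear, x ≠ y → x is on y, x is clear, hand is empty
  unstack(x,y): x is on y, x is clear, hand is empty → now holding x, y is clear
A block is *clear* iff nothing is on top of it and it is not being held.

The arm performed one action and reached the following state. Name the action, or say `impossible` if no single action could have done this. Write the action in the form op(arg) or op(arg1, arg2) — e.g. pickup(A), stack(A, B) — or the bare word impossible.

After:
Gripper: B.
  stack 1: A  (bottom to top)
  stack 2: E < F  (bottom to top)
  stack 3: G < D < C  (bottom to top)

target: towers=[A; E/F; G/D/C] holding=B
     unstack(B, F) → towers=[A; E/F; G/D/C] holding=B  ← match
         pickup(A) → towers=[E/F/B; G/D/C] holding=A
     unstack(C, D) → towers=[A; E/F/B; G/D] holding=C

unstack(B, F)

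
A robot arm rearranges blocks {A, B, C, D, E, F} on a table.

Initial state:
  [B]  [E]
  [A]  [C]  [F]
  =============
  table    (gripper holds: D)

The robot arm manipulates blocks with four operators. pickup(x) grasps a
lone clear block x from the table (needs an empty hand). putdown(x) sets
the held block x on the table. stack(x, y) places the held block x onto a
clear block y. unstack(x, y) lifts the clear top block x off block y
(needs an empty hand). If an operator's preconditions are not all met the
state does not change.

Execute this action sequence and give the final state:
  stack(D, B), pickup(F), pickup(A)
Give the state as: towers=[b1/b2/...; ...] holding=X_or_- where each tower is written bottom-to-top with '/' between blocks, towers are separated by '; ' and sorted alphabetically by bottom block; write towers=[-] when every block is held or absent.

towers=[A/B/D; C/E] holding=F

step 1 (stack(D, B)): towers=[A/B/D; C/E; F] holding=-
step 2 (pickup(F)): towers=[A/B/D; C/E] holding=F
step 3 (pickup(A)) [no-op]: towers=[A/B/D; C/E] holding=F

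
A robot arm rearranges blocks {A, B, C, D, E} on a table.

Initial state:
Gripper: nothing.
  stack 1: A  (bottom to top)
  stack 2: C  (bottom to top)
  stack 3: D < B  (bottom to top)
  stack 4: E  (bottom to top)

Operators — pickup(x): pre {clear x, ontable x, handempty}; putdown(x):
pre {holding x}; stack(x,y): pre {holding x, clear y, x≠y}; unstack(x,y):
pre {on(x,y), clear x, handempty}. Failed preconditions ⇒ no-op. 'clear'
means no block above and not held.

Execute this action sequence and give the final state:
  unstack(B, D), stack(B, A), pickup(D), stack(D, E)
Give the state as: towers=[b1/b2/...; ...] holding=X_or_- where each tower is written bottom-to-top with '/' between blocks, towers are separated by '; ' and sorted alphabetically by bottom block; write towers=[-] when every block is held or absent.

towers=[A/B; C; E/D] holding=-

step 1 (unstack(B, D)): towers=[A; C; D; E] holding=B
step 2 (stack(B, A)): towers=[A/B; C; D; E] holding=-
step 3 (pickup(D)): towers=[A/B; C; E] holding=D
step 4 (stack(D, E)): towers=[A/B; C; E/D] holding=-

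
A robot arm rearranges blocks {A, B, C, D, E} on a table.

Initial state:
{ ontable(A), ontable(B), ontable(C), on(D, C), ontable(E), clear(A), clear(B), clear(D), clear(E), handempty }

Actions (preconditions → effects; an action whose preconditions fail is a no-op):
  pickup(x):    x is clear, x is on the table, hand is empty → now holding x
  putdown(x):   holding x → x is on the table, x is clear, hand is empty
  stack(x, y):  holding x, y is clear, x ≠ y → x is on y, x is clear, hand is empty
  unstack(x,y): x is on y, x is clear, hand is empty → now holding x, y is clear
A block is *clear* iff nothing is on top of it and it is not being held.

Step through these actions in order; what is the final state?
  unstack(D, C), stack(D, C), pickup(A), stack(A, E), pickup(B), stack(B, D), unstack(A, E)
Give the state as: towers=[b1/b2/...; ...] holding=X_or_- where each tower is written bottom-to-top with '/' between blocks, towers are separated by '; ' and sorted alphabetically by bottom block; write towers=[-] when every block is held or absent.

towers=[C/D/B; E] holding=A

step 1 (unstack(D, C)): towers=[A; B; C; E] holding=D
step 2 (stack(D, C)): towers=[A; B; C/D; E] holding=-
step 3 (pickup(A)): towers=[B; C/D; E] holding=A
step 4 (stack(A, E)): towers=[B; C/D; E/A] holding=-
step 5 (pickup(B)): towers=[C/D; E/A] holding=B
step 6 (stack(B, D)): towers=[C/D/B; E/A] holding=-
step 7 (unstack(A, E)): towers=[C/D/B; E] holding=A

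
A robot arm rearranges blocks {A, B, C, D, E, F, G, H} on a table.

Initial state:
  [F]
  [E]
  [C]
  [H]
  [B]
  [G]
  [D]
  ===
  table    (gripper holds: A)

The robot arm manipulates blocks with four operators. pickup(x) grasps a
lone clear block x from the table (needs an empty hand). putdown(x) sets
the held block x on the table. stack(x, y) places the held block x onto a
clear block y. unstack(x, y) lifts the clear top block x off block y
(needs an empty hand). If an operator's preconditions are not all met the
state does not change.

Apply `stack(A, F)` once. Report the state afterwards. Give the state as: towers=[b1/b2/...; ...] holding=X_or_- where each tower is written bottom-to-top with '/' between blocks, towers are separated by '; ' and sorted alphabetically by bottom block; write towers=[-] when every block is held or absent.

towers=[D/G/B/H/C/E/F/A] holding=-

before: towers=[D/G/B/H/C/E/F] holding=A
pre[stack(A, F)]: holding(A) ok, clear(F) ok, A≠F ok
all met → apply stack(A, F)
after:  towers=[D/G/B/H/C/E/F/A] holding=-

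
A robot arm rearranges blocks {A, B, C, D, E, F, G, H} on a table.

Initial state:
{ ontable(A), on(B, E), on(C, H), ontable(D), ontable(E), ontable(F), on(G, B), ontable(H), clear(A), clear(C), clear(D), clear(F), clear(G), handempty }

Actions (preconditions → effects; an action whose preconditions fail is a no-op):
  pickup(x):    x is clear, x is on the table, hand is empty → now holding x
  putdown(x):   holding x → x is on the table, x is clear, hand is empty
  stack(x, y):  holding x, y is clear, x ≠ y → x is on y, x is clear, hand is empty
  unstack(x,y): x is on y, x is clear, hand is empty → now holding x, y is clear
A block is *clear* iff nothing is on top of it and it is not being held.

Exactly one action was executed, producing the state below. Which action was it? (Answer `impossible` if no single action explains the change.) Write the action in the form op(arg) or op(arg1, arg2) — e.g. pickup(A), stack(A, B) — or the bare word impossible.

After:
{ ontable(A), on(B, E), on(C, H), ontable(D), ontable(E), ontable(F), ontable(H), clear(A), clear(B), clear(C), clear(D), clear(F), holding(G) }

target: towers=[A; D; E/B; F; H/C] holding=G
     unstack(G, B) → towers=[A; D; E/B; F; H/C] holding=G  ← match
         pickup(A) → towers=[D; E/B/G; F; H/C] holding=A
         pickup(F) → towers=[A; D; E/B/G; H/C] holding=F
         pickup(D) → towers=[A; E/B/G; F; H/C] holding=D
     unstack(C, H) → towers=[A; D; E/B/G; F; H] holding=C

unstack(G, B)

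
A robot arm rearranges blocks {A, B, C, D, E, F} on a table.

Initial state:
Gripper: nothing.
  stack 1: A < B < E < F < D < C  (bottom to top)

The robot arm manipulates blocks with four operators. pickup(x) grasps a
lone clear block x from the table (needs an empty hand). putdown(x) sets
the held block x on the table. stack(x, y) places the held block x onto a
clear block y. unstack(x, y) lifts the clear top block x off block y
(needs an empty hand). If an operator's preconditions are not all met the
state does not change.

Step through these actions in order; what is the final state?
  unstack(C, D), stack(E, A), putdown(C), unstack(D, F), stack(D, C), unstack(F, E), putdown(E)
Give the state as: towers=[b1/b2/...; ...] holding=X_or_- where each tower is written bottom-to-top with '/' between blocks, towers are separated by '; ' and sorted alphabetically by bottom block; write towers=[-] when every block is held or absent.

towers=[A/B/E; C/D] holding=F

step 1 (unstack(C, D)): towers=[A/B/E/F/D] holding=C
step 2 (stack(E, A)) [no-op]: towers=[A/B/E/F/D] holding=C
step 3 (putdown(C)): towers=[A/B/E/F/D; C] holding=-
step 4 (unstack(D, F)): towers=[A/B/E/F; C] holding=D
step 5 (stack(D, C)): towers=[A/B/E/F; C/D] holding=-
step 6 (unstack(F, E)): towers=[A/B/E; C/D] holding=F
step 7 (putdown(E)) [no-op]: towers=[A/B/E; C/D] holding=F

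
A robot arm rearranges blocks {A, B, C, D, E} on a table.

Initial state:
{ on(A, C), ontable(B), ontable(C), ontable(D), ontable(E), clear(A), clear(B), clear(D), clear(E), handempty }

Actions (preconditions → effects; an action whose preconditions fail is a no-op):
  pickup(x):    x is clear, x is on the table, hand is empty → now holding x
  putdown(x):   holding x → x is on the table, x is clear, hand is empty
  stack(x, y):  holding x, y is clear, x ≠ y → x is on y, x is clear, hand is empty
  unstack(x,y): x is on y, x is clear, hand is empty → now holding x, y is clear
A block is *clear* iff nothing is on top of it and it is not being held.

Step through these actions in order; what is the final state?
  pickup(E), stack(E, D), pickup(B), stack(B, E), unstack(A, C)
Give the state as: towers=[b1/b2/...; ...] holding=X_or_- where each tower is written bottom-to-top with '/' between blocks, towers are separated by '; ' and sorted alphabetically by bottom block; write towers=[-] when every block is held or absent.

towers=[C; D/E/B] holding=A

step 1 (pickup(E)): towers=[B; C/A; D] holding=E
step 2 (stack(E, D)): towers=[B; C/A; D/E] holding=-
step 3 (pickup(B)): towers=[C/A; D/E] holding=B
step 4 (stack(B, E)): towers=[C/A; D/E/B] holding=-
step 5 (unstack(A, C)): towers=[C; D/E/B] holding=A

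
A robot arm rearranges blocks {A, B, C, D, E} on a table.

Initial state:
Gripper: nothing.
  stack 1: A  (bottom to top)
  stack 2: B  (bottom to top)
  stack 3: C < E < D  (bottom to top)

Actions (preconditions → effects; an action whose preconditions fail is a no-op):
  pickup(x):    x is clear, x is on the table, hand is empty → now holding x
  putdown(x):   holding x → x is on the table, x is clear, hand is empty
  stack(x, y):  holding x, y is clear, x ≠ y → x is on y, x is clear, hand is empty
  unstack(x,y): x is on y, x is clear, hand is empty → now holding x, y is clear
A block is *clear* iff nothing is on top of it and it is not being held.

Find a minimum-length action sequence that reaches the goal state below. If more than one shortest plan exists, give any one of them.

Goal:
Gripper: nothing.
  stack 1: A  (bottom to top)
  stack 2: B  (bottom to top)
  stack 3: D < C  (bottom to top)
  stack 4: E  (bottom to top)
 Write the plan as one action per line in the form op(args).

step 1 (unstack(D, E)): towers=[A; B; C/E] holding=D
step 2 (putdown(D)): towers=[A; B; C/E; D] holding=-
step 3 (unstack(E, C)): towers=[A; B; C; D] holding=E
step 4 (putdown(E)): towers=[A; B; C; D; E] holding=-
step 5 (pickup(C)): towers=[A; B; D; E] holding=C
step 6 (stack(C, D)): towers=[A; B; D/C; E] holding=-
goal check: towers=[A; B; D/C; E] holding=- — reached (length 6, optimal by BFS)

unstack(D, E)
putdown(D)
unstack(E, C)
putdown(E)
pickup(C)
stack(C, D)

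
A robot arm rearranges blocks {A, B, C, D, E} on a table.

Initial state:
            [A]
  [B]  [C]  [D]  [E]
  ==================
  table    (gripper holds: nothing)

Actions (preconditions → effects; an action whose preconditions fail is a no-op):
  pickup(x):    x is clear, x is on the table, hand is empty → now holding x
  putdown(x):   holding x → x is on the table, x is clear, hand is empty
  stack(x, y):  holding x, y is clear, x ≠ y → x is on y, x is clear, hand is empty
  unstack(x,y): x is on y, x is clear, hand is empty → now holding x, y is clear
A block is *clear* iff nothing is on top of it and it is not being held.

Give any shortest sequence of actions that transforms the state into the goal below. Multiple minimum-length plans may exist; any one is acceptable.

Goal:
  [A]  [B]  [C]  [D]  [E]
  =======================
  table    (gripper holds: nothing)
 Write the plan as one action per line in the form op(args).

step 1 (unstack(A, D)): towers=[B; C; D; E] holding=A
step 2 (putdown(A)): towers=[A; B; C; D; E] holding=-
goal check: towers=[A; B; C; D; E] holding=- — reached (length 2, optimal by BFS)

unstack(A, D)
putdown(A)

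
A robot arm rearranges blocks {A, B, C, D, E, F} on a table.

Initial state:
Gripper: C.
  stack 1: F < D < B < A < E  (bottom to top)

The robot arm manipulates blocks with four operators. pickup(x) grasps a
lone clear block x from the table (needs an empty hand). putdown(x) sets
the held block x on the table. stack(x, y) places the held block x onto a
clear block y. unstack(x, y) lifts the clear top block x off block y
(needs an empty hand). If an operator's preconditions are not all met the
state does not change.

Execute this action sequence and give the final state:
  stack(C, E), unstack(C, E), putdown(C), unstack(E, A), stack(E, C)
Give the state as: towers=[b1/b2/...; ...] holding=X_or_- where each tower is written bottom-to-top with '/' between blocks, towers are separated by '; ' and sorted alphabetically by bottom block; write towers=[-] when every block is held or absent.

step 1 (stack(C, E)): towers=[F/D/B/A/E/C] holding=-
step 2 (unstack(C, E)): towers=[F/D/B/A/E] holding=C
step 3 (putdown(C)): towers=[C; F/D/B/A/E] holding=-
step 4 (unstack(E, A)): towers=[C; F/D/B/A] holding=E
step 5 (stack(E, C)): towers=[C/E; F/D/B/A] holding=-

towers=[C/E; F/D/B/A] holding=-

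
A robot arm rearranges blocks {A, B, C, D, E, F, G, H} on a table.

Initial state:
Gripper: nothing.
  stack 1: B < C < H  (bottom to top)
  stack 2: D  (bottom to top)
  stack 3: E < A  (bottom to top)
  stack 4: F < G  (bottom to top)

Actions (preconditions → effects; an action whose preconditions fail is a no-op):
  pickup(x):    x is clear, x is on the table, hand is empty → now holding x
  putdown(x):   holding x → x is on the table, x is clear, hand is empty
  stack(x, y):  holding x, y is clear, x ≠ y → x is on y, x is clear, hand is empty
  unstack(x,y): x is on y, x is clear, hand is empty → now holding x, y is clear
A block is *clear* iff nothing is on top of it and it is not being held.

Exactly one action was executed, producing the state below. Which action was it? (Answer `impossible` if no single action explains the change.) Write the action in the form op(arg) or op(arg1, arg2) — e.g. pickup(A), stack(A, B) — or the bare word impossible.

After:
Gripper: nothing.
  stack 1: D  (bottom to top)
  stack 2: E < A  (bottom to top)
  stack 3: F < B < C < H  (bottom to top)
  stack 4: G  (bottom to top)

impossible

target: towers=[D; E/A; F/B/C/H; G] holding=-
     unstack(G, F) → towers=[B/C/H; D; E/A; F] holding=G
     unstack(A, E) → towers=[B/C/H; D; E; F/G] holding=A
     unstack(H, C) → towers=[B/C; D; E/A; F/G] holding=H
         pickup(D) → towers=[B/C/H; E/A; F/G] holding=D
none of the 4 applicable actions match → impossible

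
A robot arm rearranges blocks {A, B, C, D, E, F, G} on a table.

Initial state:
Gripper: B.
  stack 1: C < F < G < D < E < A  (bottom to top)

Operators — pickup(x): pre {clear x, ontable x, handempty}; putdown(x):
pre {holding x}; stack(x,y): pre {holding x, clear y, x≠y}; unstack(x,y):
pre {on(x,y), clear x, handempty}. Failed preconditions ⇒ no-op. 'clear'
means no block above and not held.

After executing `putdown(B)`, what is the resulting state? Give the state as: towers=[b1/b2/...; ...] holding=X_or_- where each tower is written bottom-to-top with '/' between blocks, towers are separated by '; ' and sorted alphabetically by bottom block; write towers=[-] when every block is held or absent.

before: towers=[C/F/G/D/E/A] holding=B
pre[putdown(B)]: holding(B) ✓
all met → apply putdown(B)
after:  towers=[B; C/F/G/D/E/A] holding=-

towers=[B; C/F/G/D/E/A] holding=-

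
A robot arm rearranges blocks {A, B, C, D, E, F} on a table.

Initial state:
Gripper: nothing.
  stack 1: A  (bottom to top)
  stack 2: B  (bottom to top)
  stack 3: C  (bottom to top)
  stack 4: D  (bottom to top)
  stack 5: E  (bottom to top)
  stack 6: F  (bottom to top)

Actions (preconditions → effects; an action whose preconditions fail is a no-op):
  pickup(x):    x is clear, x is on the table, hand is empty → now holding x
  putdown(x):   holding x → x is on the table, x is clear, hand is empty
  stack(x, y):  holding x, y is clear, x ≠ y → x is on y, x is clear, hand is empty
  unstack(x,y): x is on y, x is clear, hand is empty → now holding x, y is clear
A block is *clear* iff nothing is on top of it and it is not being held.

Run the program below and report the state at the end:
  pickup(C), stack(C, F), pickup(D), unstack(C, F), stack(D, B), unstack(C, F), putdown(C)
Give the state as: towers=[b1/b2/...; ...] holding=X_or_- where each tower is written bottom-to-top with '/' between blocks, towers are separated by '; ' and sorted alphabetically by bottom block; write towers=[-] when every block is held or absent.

step 1 (pickup(C)): towers=[A; B; D; E; F] holding=C
step 2 (stack(C, F)): towers=[A; B; D; E; F/C] holding=-
step 3 (pickup(D)): towers=[A; B; E; F/C] holding=D
step 4 (unstack(C, F)) [no-op]: towers=[A; B; E; F/C] holding=D
step 5 (stack(D, B)): towers=[A; B/D; E; F/C] holding=-
step 6 (unstack(C, F)): towers=[A; B/D; E; F] holding=C
step 7 (putdown(C)): towers=[A; B/D; C; E; F] holding=-

towers=[A; B/D; C; E; F] holding=-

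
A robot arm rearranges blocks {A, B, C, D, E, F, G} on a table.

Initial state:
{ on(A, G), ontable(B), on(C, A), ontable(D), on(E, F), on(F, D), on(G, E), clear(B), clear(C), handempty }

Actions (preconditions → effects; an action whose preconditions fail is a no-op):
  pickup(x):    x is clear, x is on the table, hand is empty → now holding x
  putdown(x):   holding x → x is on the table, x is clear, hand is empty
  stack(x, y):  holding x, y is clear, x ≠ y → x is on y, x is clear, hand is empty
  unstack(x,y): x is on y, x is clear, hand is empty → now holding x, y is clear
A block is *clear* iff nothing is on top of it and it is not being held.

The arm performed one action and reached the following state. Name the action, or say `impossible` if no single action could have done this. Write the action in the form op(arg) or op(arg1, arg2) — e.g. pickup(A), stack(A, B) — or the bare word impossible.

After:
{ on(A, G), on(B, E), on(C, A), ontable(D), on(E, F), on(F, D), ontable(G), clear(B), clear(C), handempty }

impossible

target: towers=[D/F/E/B; G/A/C] holding=-
         pickup(B) → towers=[D/F/E/G/A/C] holding=B
     unstack(C, A) → towers=[B; D/F/E/G/A] holding=C
none of the 2 applicable actions match → impossible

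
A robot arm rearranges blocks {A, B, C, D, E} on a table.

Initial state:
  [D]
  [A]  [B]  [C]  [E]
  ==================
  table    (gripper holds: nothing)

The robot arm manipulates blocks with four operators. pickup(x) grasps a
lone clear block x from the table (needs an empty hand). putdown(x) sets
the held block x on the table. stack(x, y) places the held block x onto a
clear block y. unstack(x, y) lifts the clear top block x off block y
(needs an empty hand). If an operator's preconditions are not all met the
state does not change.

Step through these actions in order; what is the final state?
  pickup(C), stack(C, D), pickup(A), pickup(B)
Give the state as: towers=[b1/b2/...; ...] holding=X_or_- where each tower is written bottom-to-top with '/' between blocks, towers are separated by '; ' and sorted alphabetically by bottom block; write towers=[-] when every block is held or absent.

step 1 (pickup(C)): towers=[A/D; B; E] holding=C
step 2 (stack(C, D)): towers=[A/D/C; B; E] holding=-
step 3 (pickup(A)) [no-op]: towers=[A/D/C; B; E] holding=-
step 4 (pickup(B)): towers=[A/D/C; E] holding=B

towers=[A/D/C; E] holding=B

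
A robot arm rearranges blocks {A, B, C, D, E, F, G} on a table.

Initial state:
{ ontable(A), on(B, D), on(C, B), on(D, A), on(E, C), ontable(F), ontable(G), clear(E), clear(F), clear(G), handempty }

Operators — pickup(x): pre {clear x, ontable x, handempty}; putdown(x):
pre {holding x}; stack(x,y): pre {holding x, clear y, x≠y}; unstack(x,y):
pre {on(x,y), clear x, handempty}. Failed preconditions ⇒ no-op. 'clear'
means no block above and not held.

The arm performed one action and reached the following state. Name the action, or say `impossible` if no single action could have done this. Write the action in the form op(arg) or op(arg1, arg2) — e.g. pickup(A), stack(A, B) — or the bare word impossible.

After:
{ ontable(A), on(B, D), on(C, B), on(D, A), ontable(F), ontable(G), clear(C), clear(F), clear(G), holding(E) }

unstack(E, C)

target: towers=[A/D/B/C; F; G] holding=E
         pickup(F) → towers=[A/D/B/C/E; G] holding=F
         pickup(G) → towers=[A/D/B/C/E; F] holding=G
     unstack(E, C) → towers=[A/D/B/C; F; G] holding=E  ← match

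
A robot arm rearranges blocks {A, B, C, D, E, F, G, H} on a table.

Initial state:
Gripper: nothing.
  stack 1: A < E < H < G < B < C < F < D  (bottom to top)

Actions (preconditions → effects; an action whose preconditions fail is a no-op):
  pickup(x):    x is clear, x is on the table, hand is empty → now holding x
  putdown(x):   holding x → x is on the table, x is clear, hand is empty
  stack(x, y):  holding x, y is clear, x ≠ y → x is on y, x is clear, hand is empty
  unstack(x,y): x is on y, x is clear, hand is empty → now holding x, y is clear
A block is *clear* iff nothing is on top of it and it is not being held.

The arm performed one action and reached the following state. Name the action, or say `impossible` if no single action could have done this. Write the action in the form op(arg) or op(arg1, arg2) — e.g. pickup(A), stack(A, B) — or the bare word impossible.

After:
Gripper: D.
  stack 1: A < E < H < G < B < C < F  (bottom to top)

unstack(D, F)

target: towers=[A/E/H/G/B/C/F] holding=D
     unstack(D, F) → towers=[A/E/H/G/B/C/F] holding=D  ← match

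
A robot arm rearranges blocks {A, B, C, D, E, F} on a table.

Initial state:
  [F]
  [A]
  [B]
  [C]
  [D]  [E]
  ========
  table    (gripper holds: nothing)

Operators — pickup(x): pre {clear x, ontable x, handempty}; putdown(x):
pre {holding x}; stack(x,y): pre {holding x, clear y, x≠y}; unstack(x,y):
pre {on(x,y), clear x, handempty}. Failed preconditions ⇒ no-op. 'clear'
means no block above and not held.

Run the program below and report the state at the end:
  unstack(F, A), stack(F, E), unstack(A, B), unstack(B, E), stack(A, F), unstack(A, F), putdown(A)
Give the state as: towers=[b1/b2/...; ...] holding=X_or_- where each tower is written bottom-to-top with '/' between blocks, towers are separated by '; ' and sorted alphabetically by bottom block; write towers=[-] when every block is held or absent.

step 1 (unstack(F, A)): towers=[D/C/B/A; E] holding=F
step 2 (stack(F, E)): towers=[D/C/B/A; E/F] holding=-
step 3 (unstack(A, B)): towers=[D/C/B; E/F] holding=A
step 4 (unstack(B, E)) [no-op]: towers=[D/C/B; E/F] holding=A
step 5 (stack(A, F)): towers=[D/C/B; E/F/A] holding=-
step 6 (unstack(A, F)): towers=[D/C/B; E/F] holding=A
step 7 (putdown(A)): towers=[A; D/C/B; E/F] holding=-

towers=[A; D/C/B; E/F] holding=-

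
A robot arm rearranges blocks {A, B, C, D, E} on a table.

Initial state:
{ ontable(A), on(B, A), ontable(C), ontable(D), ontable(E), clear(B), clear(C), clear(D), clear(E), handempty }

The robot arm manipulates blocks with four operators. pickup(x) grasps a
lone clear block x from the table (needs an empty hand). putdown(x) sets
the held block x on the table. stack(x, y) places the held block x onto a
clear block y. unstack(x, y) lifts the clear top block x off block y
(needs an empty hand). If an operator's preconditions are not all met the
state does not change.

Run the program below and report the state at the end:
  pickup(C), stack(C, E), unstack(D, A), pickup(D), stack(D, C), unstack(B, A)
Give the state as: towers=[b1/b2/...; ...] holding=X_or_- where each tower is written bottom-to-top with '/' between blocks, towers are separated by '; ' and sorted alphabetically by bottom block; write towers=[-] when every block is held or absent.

step 1 (pickup(C)): towers=[A/B; D; E] holding=C
step 2 (stack(C, E)): towers=[A/B; D; E/C] holding=-
step 3 (unstack(D, A)) [no-op]: towers=[A/B; D; E/C] holding=-
step 4 (pickup(D)): towers=[A/B; E/C] holding=D
step 5 (stack(D, C)): towers=[A/B; E/C/D] holding=-
step 6 (unstack(B, A)): towers=[A; E/C/D] holding=B

towers=[A; E/C/D] holding=B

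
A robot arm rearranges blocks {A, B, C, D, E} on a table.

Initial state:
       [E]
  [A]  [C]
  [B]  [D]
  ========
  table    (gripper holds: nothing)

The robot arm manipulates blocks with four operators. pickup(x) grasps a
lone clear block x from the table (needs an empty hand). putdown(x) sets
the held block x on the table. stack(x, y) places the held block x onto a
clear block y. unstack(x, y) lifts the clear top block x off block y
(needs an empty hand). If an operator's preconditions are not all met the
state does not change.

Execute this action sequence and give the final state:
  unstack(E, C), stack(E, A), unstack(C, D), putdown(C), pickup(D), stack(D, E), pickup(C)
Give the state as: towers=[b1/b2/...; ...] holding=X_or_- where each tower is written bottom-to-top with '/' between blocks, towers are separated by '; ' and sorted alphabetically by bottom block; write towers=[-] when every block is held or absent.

towers=[B/A/E/D] holding=C

step 1 (unstack(E, C)): towers=[B/A; D/C] holding=E
step 2 (stack(E, A)): towers=[B/A/E; D/C] holding=-
step 3 (unstack(C, D)): towers=[B/A/E; D] holding=C
step 4 (putdown(C)): towers=[B/A/E; C; D] holding=-
step 5 (pickup(D)): towers=[B/A/E; C] holding=D
step 6 (stack(D, E)): towers=[B/A/E/D; C] holding=-
step 7 (pickup(C)): towers=[B/A/E/D] holding=C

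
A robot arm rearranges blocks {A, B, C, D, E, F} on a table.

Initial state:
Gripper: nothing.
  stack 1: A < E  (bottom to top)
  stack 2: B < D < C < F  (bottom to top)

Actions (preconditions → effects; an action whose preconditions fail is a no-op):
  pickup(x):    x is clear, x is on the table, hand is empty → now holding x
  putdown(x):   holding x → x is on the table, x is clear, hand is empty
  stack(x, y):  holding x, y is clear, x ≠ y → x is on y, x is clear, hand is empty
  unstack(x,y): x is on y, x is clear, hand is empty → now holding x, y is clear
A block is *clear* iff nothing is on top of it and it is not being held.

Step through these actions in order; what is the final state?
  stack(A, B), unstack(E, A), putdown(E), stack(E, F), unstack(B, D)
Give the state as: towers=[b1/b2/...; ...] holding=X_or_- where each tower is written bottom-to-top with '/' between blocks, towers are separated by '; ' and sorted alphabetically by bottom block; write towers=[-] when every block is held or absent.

step 1 (stack(A, B)) [no-op]: towers=[A/E; B/D/C/F] holding=-
step 2 (unstack(E, A)): towers=[A; B/D/C/F] holding=E
step 3 (putdown(E)): towers=[A; B/D/C/F; E] holding=-
step 4 (stack(E, F)) [no-op]: towers=[A; B/D/C/F; E] holding=-
step 5 (unstack(B, D)) [no-op]: towers=[A; B/D/C/F; E] holding=-

towers=[A; B/D/C/F; E] holding=-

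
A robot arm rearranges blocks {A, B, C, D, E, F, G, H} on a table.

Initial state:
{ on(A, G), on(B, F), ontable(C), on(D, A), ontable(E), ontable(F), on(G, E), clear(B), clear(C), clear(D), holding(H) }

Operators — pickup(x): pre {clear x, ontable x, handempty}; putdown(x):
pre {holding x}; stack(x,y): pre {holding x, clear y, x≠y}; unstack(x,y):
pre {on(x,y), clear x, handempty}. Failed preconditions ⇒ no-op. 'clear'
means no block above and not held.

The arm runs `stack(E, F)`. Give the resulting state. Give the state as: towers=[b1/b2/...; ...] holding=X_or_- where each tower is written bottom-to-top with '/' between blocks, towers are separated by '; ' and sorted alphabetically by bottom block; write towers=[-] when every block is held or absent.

before: towers=[C; E/G/A/D; F/B] holding=H
pre[stack(E, F)]: holding(E) no, clear(F) no, E≠F yes
holding(E), clear(F) unmet → stack(E, F) is a no-op
after:  towers=[C; E/G/A/D; F/B] holding=H

towers=[C; E/G/A/D; F/B] holding=H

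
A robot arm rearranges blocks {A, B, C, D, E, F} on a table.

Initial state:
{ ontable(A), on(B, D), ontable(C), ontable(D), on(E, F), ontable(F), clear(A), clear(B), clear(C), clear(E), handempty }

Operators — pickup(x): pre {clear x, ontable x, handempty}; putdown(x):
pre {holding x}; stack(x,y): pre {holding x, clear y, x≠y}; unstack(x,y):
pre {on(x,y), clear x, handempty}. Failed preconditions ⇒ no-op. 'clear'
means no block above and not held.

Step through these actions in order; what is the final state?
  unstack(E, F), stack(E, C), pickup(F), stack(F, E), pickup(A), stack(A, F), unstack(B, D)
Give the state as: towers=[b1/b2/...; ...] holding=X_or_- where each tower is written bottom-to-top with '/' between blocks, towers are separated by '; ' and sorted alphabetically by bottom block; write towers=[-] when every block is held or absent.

towers=[C/E/F/A; D] holding=B

step 1 (unstack(E, F)): towers=[A; C; D/B; F] holding=E
step 2 (stack(E, C)): towers=[A; C/E; D/B; F] holding=-
step 3 (pickup(F)): towers=[A; C/E; D/B] holding=F
step 4 (stack(F, E)): towers=[A; C/E/F; D/B] holding=-
step 5 (pickup(A)): towers=[C/E/F; D/B] holding=A
step 6 (stack(A, F)): towers=[C/E/F/A; D/B] holding=-
step 7 (unstack(B, D)): towers=[C/E/F/A; D] holding=B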